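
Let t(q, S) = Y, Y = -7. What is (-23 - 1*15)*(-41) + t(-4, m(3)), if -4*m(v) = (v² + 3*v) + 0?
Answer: 1551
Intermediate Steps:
m(v) = -3*v/4 - v²/4 (m(v) = -((v² + 3*v) + 0)/4 = -(v² + 3*v)/4 = -3*v/4 - v²/4)
t(q, S) = -7
(-23 - 1*15)*(-41) + t(-4, m(3)) = (-23 - 1*15)*(-41) - 7 = (-23 - 15)*(-41) - 7 = -38*(-41) - 7 = 1558 - 7 = 1551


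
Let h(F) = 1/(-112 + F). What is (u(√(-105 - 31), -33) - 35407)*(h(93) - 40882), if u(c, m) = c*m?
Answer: 27502705913/19 + 51266094*I*√34/19 ≈ 1.4475e+9 + 1.5733e+7*I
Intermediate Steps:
(u(√(-105 - 31), -33) - 35407)*(h(93) - 40882) = (√(-105 - 31)*(-33) - 35407)*(1/(-112 + 93) - 40882) = (√(-136)*(-33) - 35407)*(1/(-19) - 40882) = ((2*I*√34)*(-33) - 35407)*(-1/19 - 40882) = (-66*I*√34 - 35407)*(-776759/19) = (-35407 - 66*I*√34)*(-776759/19) = 27502705913/19 + 51266094*I*√34/19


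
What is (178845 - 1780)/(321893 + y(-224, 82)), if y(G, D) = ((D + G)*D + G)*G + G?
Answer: 177065/2980101 ≈ 0.059416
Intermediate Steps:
y(G, D) = G + G*(G + D*(D + G)) (y(G, D) = (D*(D + G) + G)*G + G = (G + D*(D + G))*G + G = G*(G + D*(D + G)) + G = G + G*(G + D*(D + G)))
(178845 - 1780)/(321893 + y(-224, 82)) = (178845 - 1780)/(321893 - 224*(1 - 224 + 82² + 82*(-224))) = 177065/(321893 - 224*(1 - 224 + 6724 - 18368)) = 177065/(321893 - 224*(-11867)) = 177065/(321893 + 2658208) = 177065/2980101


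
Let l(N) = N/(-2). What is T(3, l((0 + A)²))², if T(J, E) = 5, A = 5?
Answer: 25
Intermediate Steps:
l(N) = -N/2 (l(N) = N*(-½) = -N/2)
T(3, l((0 + A)²))² = 5² = 25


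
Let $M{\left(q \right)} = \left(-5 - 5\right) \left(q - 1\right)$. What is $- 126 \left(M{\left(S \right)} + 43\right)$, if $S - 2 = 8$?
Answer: $5922$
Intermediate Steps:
$S = 10$ ($S = 2 + 8 = 10$)
$M{\left(q \right)} = 10 - 10 q$ ($M{\left(q \right)} = - 10 \left(-1 + q\right) = 10 - 10 q$)
$- 126 \left(M{\left(S \right)} + 43\right) = - 126 \left(\left(10 - 100\right) + 43\right) = - 126 \left(-90 + 43\right) = \left(-126\right) \left(-47\right) = 5922$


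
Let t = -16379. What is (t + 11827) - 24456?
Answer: -29008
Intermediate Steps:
(t + 11827) - 24456 = (-16379 + 11827) - 24456 = -4552 - 24456 = -29008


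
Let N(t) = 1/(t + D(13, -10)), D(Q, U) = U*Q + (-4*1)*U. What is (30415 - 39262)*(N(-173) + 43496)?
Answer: -101204787609/263 ≈ -3.8481e+8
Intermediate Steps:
D(Q, U) = -4*U + Q*U (D(Q, U) = Q*U - 4*U = -4*U + Q*U)
N(t) = 1/(-90 + t) (N(t) = 1/(t - 10*(-4 + 13)) = 1/(t - 10*9) = 1/(t - 90) = 1/(-90 + t))
(30415 - 39262)*(N(-173) + 43496) = (30415 - 39262)*(1/(-90 - 173) + 43496) = -8847*(1/(-263) + 43496) = -8847*(-1/263 + 43496) = -8847*11439447/263 = -101204787609/263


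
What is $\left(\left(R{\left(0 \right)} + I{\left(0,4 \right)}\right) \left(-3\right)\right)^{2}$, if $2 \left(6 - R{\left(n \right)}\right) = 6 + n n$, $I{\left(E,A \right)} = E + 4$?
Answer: $441$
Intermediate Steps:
$I{\left(E,A \right)} = 4 + E$
$R{\left(n \right)} = 3 - \frac{n^{2}}{2}$ ($R{\left(n \right)} = 6 - \frac{6 + n n}{2} = 6 - \frac{6 + n^{2}}{2} = 6 - \left(3 + \frac{n^{2}}{2}\right) = 3 - \frac{n^{2}}{2}$)
$\left(\left(R{\left(0 \right)} + I{\left(0,4 \right)}\right) \left(-3\right)\right)^{2} = \left(\left(\left(3 - \frac{0^{2}}{2}\right) + \left(4 + 0\right)\right) \left(-3\right)\right)^{2} = \left(\left(\left(3 - 0\right) + 4\right) \left(-3\right)\right)^{2} = \left(\left(\left(3 + 0\right) + 4\right) \left(-3\right)\right)^{2} = \left(\left(3 + 4\right) \left(-3\right)\right)^{2} = \left(7 \left(-3\right)\right)^{2} = \left(-21\right)^{2} = 441$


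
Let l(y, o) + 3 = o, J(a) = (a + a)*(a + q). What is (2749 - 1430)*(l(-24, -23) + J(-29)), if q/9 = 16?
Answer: -8832024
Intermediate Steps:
q = 144 (q = 9*16 = 144)
J(a) = 2*a*(144 + a) (J(a) = (a + a)*(a + 144) = (2*a)*(144 + a) = 2*a*(144 + a))
l(y, o) = -3 + o
(2749 - 1430)*(l(-24, -23) + J(-29)) = (2749 - 1430)*((-3 - 23) + 2*(-29)*(144 - 29)) = 1319*(-26 + 2*(-29)*115) = 1319*(-26 - 6670) = 1319*(-6696) = -8832024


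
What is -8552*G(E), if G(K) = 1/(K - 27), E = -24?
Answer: 8552/51 ≈ 167.69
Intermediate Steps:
G(K) = 1/(-27 + K)
-8552*G(E) = -8552/(-27 - 24) = -8552/(-51) = -8552*(-1/51) = 8552/51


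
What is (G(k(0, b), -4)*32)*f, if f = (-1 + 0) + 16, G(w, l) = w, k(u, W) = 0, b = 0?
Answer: 0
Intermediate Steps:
f = 15 (f = -1 + 16 = 15)
(G(k(0, b), -4)*32)*f = (0*32)*15 = 0*15 = 0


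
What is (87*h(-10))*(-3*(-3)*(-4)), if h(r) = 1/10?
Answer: -1566/5 ≈ -313.20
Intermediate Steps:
h(r) = ⅒
(87*h(-10))*(-3*(-3)*(-4)) = (87*(⅒))*(-3*(-3)*(-4)) = 87*(9*(-4))/10 = (87/10)*(-36) = -1566/5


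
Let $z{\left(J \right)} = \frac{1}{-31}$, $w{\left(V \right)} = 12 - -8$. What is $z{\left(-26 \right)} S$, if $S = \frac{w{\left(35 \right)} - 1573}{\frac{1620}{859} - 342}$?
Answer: $- \frac{1334027}{9056898} \approx -0.14729$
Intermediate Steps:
$w{\left(V \right)} = 20$ ($w{\left(V \right)} = 12 + 8 = 20$)
$z{\left(J \right)} = - \frac{1}{31}$
$S = \frac{1334027}{292158}$ ($S = \frac{20 - 1573}{\frac{1620}{859} - 342} = - \frac{1553}{1620 \cdot \frac{1}{859} - 342} = - \frac{1553}{\frac{1620}{859} - 342} = - \frac{1553}{- \frac{292158}{859}} = \left(-1553\right) \left(- \frac{859}{292158}\right) = \frac{1334027}{292158} \approx 4.5661$)
$z{\left(-26 \right)} S = \left(- \frac{1}{31}\right) \frac{1334027}{292158} = - \frac{1334027}{9056898}$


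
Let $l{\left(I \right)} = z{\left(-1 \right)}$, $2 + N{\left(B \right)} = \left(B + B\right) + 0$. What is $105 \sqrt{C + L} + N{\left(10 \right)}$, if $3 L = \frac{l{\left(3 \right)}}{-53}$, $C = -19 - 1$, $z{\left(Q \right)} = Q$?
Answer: $18 + \frac{595 i \sqrt{1749}}{53} \approx 18.0 + 469.5 i$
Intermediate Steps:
$N{\left(B \right)} = -2 + 2 B$ ($N{\left(B \right)} = -2 + \left(\left(B + B\right) + 0\right) = -2 + \left(2 B + 0\right) = -2 + 2 B$)
$l{\left(I \right)} = -1$
$C = -20$
$L = \frac{1}{159}$ ($L = \frac{\left(-1\right) \frac{1}{-53}}{3} = \frac{\left(-1\right) \left(- \frac{1}{53}\right)}{3} = \frac{1}{3} \cdot \frac{1}{53} = \frac{1}{159} \approx 0.0062893$)
$105 \sqrt{C + L} + N{\left(10 \right)} = 105 \sqrt{-20 + \frac{1}{159}} + \left(-2 + 2 \cdot 10\right) = 105 \sqrt{- \frac{3179}{159}} + \left(-2 + 20\right) = 105 \frac{17 i \sqrt{1749}}{159} + 18 = \frac{595 i \sqrt{1749}}{53} + 18 = 18 + \frac{595 i \sqrt{1749}}{53}$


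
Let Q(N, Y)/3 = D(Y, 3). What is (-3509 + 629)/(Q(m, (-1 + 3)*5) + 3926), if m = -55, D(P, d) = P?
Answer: -720/989 ≈ -0.72801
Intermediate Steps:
Q(N, Y) = 3*Y
(-3509 + 629)/(Q(m, (-1 + 3)*5) + 3926) = (-3509 + 629)/(3*((-1 + 3)*5) + 3926) = -2880/(3*(2*5) + 3926) = -2880/(3*10 + 3926) = -2880/(30 + 3926) = -2880/3956 = -2880*1/3956 = -720/989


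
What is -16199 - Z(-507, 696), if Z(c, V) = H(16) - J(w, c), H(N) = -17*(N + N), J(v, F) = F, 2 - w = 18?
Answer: -16162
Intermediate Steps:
w = -16 (w = 2 - 1*18 = 2 - 18 = -16)
H(N) = -34*N
Z(c, V) = -544 - c (Z(c, V) = -34*16 - c = -544 - c)
-16199 - Z(-507, 696) = -16199 - (-544 - 1*(-507)) = -16199 - (-544 + 507) = -16199 - 1*(-37) = -16199 + 37 = -16162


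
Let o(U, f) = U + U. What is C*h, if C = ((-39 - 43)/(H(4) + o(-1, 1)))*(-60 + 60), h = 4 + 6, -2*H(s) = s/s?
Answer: 0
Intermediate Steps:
o(U, f) = 2*U
H(s) = -½ (H(s) = -s/(2*s) = -½*1 = -½)
h = 10
C = 0 (C = ((-39 - 43)/(-½ + 2*(-1)))*(-60 + 60) = -82/(-½ - 2)*0 = -82/(-5/2)*0 = -82*(-⅖)*0 = (164/5)*0 = 0)
C*h = 0*10 = 0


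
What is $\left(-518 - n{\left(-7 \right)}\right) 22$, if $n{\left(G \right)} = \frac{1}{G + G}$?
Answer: $- \frac{79761}{7} \approx -11394.0$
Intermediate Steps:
$n{\left(G \right)} = \frac{1}{2 G}$
$\left(-518 - n{\left(-7 \right)}\right) 22 = \left(-518 - \frac{1}{2 \left(-7\right)}\right) 22 = \left(-518 - \frac{1}{2} \left(- \frac{1}{7}\right)\right) 22 = \left(-518 - - \frac{1}{14}\right) 22 = \left(-518 + \frac{1}{14}\right) 22 = \left(- \frac{7251}{14}\right) 22 = - \frac{79761}{7}$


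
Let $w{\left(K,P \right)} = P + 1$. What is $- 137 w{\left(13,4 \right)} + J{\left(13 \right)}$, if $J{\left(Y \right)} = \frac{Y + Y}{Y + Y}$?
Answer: $-684$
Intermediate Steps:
$J{\left(Y \right)} = 1$ ($J{\left(Y \right)} = \frac{2 Y}{2 Y} = 2 Y \frac{1}{2 Y} = 1$)
$w{\left(K,P \right)} = 1 + P$
$- 137 w{\left(13,4 \right)} + J{\left(13 \right)} = - 137 \left(1 + 4\right) + 1 = \left(-137\right) 5 + 1 = -685 + 1 = -684$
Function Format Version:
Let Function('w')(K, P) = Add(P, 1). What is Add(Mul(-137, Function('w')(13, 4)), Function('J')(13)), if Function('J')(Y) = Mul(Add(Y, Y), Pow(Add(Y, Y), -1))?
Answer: -684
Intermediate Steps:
Function('J')(Y) = 1 (Function('J')(Y) = Mul(Mul(2, Y), Pow(Mul(2, Y), -1)) = Mul(Mul(2, Y), Mul(Rational(1, 2), Pow(Y, -1))) = 1)
Function('w')(K, P) = Add(1, P)
Add(Mul(-137, Function('w')(13, 4)), Function('J')(13)) = Add(Mul(-137, Add(1, 4)), 1) = Add(Mul(-137, 5), 1) = Add(-685, 1) = -684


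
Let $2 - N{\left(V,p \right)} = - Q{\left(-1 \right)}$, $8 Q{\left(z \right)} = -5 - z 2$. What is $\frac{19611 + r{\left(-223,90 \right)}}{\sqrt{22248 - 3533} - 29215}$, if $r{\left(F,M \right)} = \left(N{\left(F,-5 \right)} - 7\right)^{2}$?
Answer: $- \frac{7344376379}{10924768128} - \frac{1256953 \sqrt{18715}}{54623840640} \approx -0.67542$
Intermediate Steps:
$Q{\left(z \right)} = - \frac{5}{8} - \frac{z}{4}$ ($Q{\left(z \right)} = \frac{-5 - z 2}{8} = \frac{-5 - 2 z}{8} = - \frac{5}{8} - \frac{z}{4}$)
$N{\left(V,p \right)} = \frac{13}{8}$ ($N{\left(V,p \right)} = 2 - - (- \frac{5}{8} - - \frac{1}{4}) = 2 - - (- \frac{5}{8} + \frac{1}{4}) = 2 - \left(-1\right) \left(- \frac{3}{8}\right) = 2 - \frac{3}{8} = \frac{13}{8}$)
$r{\left(F,M \right)} = \frac{1849}{64}$ ($r{\left(F,M \right)} = \left(\frac{13}{8} - 7\right)^{2} = \left(- \frac{43}{8}\right)^{2} = \frac{1849}{64}$)
$\frac{19611 + r{\left(-223,90 \right)}}{\sqrt{22248 - 3533} - 29215} = \frac{19611 + \frac{1849}{64}}{\sqrt{22248 - 3533} - 29215} = \frac{1256953}{64 \left(\sqrt{18715} - 29215\right)} = \frac{1256953}{64 \left(-29215 + \sqrt{18715}\right)}$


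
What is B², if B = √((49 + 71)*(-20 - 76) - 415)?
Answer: -11935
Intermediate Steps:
B = I*√11935 (B = √(120*(-96) - 415) = √(-11520 - 415) = √(-11935) = I*√11935 ≈ 109.25*I)
B² = (I*√11935)² = -11935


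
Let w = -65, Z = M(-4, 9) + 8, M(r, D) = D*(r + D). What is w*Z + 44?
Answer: -3401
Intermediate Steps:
M(r, D) = D*(D + r)
Z = 53 (Z = 9*(9 - 4) + 8 = 9*5 + 8 = 45 + 8 = 53)
w*Z + 44 = -65*53 + 44 = -3445 + 44 = -3401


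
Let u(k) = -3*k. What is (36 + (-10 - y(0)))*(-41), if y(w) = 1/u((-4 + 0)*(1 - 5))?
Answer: -51209/48 ≈ -1066.9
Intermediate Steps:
y(w) = -1/48 (y(w) = 1/(-3*(-4 + 0)*(1 - 5)) = 1/(-(-12)*(-4)) = 1/(-3*16) = 1/(-48) = -1/48)
(36 + (-10 - y(0)))*(-41) = (36 + (-10 - 1*(-1/48)))*(-41) = (36 + (-10 + 1/48))*(-41) = (36 - 479/48)*(-41) = (1249/48)*(-41) = -51209/48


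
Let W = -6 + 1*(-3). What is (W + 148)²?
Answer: 19321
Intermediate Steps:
W = -9 (W = -6 - 3 = -9)
(W + 148)² = (-9 + 148)² = 139² = 19321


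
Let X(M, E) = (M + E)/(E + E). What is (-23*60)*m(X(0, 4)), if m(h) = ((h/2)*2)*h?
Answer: -345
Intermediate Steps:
X(M, E) = (E + M)/(2*E) (X(M, E) = (E + M)/((2*E)) = (E + M)*(1/(2*E)) = (E + M)/(2*E))
m(h) = h² (m(h) = ((h*(½))*2)*h = ((h/2)*2)*h = h*h = h²)
(-23*60)*m(X(0, 4)) = (-23*60)*((½)*(4 + 0)/4)² = -1380*((½)*(¼)*4)² = -1380*(½)² = -1380*¼ = -345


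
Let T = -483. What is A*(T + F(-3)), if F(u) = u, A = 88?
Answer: -42768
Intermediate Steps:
A*(T + F(-3)) = 88*(-483 - 3) = 88*(-486) = -42768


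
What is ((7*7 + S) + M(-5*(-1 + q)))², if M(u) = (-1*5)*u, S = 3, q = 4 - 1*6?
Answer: 529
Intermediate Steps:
q = -2 (q = 4 - 6 = -2)
M(u) = -5*u
((7*7 + S) + M(-5*(-1 + q)))² = ((7*7 + 3) - (-25)*(-1 - 2))² = ((49 + 3) - (-25)*(-3))² = (52 - 5*15)² = (52 - 75)² = (-23)² = 529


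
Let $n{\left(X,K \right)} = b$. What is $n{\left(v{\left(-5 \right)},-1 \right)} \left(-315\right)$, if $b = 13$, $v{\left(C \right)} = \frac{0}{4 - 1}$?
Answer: $-4095$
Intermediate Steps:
$v{\left(C \right)} = 0$ ($v{\left(C \right)} = \frac{0}{4 - 1} = \frac{0}{3} = 0 \cdot \frac{1}{3} = 0$)
$n{\left(X,K \right)} = 13$
$n{\left(v{\left(-5 \right)},-1 \right)} \left(-315\right) = 13 \left(-315\right) = -4095$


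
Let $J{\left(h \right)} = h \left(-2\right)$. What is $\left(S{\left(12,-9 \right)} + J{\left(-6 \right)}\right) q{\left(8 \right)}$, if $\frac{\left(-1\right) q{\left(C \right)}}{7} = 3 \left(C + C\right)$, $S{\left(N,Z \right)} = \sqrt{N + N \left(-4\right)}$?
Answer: $-4032 - 2016 i \approx -4032.0 - 2016.0 i$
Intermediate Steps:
$S{\left(N,Z \right)} = \sqrt{3} \sqrt{- N}$ ($S{\left(N,Z \right)} = \sqrt{N - 4 N} = \sqrt{- 3 N} = \sqrt{3} \sqrt{- N}$)
$J{\left(h \right)} = - 2 h$
$q{\left(C \right)} = - 42 C$ ($q{\left(C \right)} = - 7 \cdot 3 \left(C + C\right) = - 7 \cdot 3 \cdot 2 C = - 7 \cdot 6 C = - 42 C$)
$\left(S{\left(12,-9 \right)} + J{\left(-6 \right)}\right) q{\left(8 \right)} = \left(\sqrt{3} \sqrt{\left(-1\right) 12} - -12\right) \left(\left(-42\right) 8\right) = \left(\sqrt{3} \sqrt{-12} + 12\right) \left(-336\right) = \left(\sqrt{3} \cdot 2 i \sqrt{3} + 12\right) \left(-336\right) = \left(6 i + 12\right) \left(-336\right) = \left(12 + 6 i\right) \left(-336\right) = -4032 - 2016 i$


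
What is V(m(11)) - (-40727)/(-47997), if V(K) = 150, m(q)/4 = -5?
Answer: 7158823/47997 ≈ 149.15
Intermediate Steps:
m(q) = -20 (m(q) = 4*(-5) = -20)
V(m(11)) - (-40727)/(-47997) = 150 - (-40727)/(-47997) = 150 - (-40727)*(-1)/47997 = 150 - 1*40727/47997 = 150 - 40727/47997 = 7158823/47997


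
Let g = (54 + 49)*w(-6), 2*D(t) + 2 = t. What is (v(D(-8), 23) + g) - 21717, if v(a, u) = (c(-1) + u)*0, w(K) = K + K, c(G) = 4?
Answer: -22953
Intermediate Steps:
D(t) = -1 + t/2
w(K) = 2*K
g = -1236 (g = (54 + 49)*(2*(-6)) = 103*(-12) = -1236)
v(a, u) = 0 (v(a, u) = (4 + u)*0 = 0)
(v(D(-8), 23) + g) - 21717 = (0 - 1236) - 21717 = -1236 - 21717 = -22953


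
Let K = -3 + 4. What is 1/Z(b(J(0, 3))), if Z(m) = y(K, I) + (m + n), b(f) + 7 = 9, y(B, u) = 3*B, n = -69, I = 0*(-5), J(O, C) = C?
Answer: -1/64 ≈ -0.015625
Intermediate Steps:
I = 0
K = 1
b(f) = 2 (b(f) = -7 + 9 = 2)
Z(m) = -66 + m (Z(m) = 3*1 + (m - 69) = 3 + (-69 + m) = -66 + m)
1/Z(b(J(0, 3))) = 1/(-66 + 2) = 1/(-64) = -1/64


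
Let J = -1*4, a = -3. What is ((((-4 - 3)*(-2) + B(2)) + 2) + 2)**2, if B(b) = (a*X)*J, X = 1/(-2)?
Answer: 144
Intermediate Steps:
X = -1/2 ≈ -0.50000
J = -4
B(b) = -6 (B(b) = -3*(-1/2)*(-4) = (3/2)*(-4) = -6)
((((-4 - 3)*(-2) + B(2)) + 2) + 2)**2 = ((((-4 - 3)*(-2) - 6) + 2) + 2)**2 = (((-7*(-2) - 6) + 2) + 2)**2 = (((14 - 6) + 2) + 2)**2 = ((8 + 2) + 2)**2 = (10 + 2)**2 = 12**2 = 144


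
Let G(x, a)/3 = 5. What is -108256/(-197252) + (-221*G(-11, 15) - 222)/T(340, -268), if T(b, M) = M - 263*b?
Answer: 867245371/1474261448 ≈ 0.58826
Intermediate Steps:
G(x, a) = 15 (G(x, a) = 3*5 = 15)
T(b, M) = M - 263*b
-108256/(-197252) + (-221*G(-11, 15) - 222)/T(340, -268) = -108256/(-197252) + (-221*15 - 222)/(-268 - 263*340) = -108256*(-1/197252) + (-3315 - 222)/(-268 - 89420) = 27064/49313 - 3537/(-89688) = 27064/49313 - 3537*(-1/89688) = 27064/49313 + 1179/29896 = 867245371/1474261448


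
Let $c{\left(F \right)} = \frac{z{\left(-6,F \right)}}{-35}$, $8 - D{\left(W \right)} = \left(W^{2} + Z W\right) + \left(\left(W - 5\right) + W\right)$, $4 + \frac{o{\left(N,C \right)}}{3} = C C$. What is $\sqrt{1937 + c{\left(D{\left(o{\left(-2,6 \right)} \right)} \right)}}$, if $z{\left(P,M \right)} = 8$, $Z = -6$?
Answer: $\frac{\sqrt{2372545}}{35} \approx 44.009$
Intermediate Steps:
$o{\left(N,C \right)} = -12 + 3 C^{2}$ ($o{\left(N,C \right)} = -12 + 3 C C = -12 + 3 C^{2}$)
$D{\left(W \right)} = 13 - W^{2} + 4 W$ ($D{\left(W \right)} = 8 - \left(\left(W^{2} - 6 W\right) + \left(\left(W - 5\right) + W\right)\right) = 8 - \left(\left(W^{2} - 6 W\right) + \left(\left(-5 + W\right) + W\right)\right) = 8 - \left(\left(W^{2} - 6 W\right) + \left(-5 + 2 W\right)\right) = 8 - \left(-5 + W^{2} - 4 W\right) = 8 + \left(5 - W^{2} + 4 W\right) = 13 - W^{2} + 4 W$)
$c{\left(F \right)} = - \frac{8}{35}$ ($c{\left(F \right)} = \frac{8}{-35} = 8 \left(- \frac{1}{35}\right) = - \frac{8}{35}$)
$\sqrt{1937 + c{\left(D{\left(o{\left(-2,6 \right)} \right)} \right)}} = \sqrt{1937 - \frac{8}{35}} = \sqrt{\frac{67787}{35}} = \frac{\sqrt{2372545}}{35}$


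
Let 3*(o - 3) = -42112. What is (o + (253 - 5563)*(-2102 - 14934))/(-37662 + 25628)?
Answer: -271341377/36102 ≈ -7516.0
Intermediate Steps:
o = -42103/3 (o = 3 + (1/3)*(-42112) = 3 - 42112/3 = -42103/3 ≈ -14034.)
(o + (253 - 5563)*(-2102 - 14934))/(-37662 + 25628) = (-42103/3 + (253 - 5563)*(-2102 - 14934))/(-37662 + 25628) = (-42103/3 - 5310*(-17036))/(-12034) = (-42103/3 + 90461160)*(-1/12034) = (271341377/3)*(-1/12034) = -271341377/36102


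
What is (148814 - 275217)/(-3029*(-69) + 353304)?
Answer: -126403/562305 ≈ -0.22479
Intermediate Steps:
(148814 - 275217)/(-3029*(-69) + 353304) = -126403/(209001 + 353304) = -126403/562305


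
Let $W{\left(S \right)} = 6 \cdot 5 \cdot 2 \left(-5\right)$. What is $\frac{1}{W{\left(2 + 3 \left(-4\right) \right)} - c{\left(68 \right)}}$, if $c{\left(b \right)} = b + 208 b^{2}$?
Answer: $- \frac{1}{962160} \approx -1.0393 \cdot 10^{-6}$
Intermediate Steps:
$W{\left(S \right)} = -300$ ($W{\left(S \right)} = 6 \cdot 10 \left(-5\right) = 60 \left(-5\right) = -300$)
$\frac{1}{W{\left(2 + 3 \left(-4\right) \right)} - c{\left(68 \right)}} = \frac{1}{-300 - 68 \left(1 + 208 \cdot 68\right)} = \frac{1}{-300 - 68 \left(1 + 14144\right)} = \frac{1}{-300 - 68 \cdot 14145} = \frac{1}{-300 - 961860} = \frac{1}{-962160} = - \frac{1}{962160}$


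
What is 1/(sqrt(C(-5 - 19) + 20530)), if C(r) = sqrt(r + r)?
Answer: sqrt(2)/(2*sqrt(10265 + 2*I*sqrt(3))) ≈ 0.0069792 - 1.1776e-6*I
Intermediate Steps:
C(r) = sqrt(2)*sqrt(r) (C(r) = sqrt(2*r) = sqrt(2)*sqrt(r))
1/(sqrt(C(-5 - 19) + 20530)) = 1/(sqrt(sqrt(2)*sqrt(-5 - 19) + 20530)) = 1/(sqrt(sqrt(2)*sqrt(-24) + 20530)) = 1/(sqrt(sqrt(2)*(2*I*sqrt(6)) + 20530)) = 1/(sqrt(4*I*sqrt(3) + 20530)) = 1/(sqrt(20530 + 4*I*sqrt(3))) = 1/sqrt(20530 + 4*I*sqrt(3))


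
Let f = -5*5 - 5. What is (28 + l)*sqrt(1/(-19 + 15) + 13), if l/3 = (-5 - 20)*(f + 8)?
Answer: 839*sqrt(51) ≈ 5991.7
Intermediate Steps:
f = -30 (f = -25 - 5 = -30)
l = 1650 (l = 3*((-5 - 20)*(-30 + 8)) = 3*(-25*(-22)) = 3*550 = 1650)
(28 + l)*sqrt(1/(-19 + 15) + 13) = (28 + 1650)*sqrt(1/(-19 + 15) + 13) = 1678*sqrt(1/(-4) + 13) = 1678*sqrt(-1/4 + 13) = 1678*sqrt(51/4) = 1678*(sqrt(51)/2) = 839*sqrt(51)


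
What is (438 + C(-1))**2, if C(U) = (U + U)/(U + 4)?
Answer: 1721344/9 ≈ 1.9126e+5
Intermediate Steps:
C(U) = 2*U/(4 + U) (C(U) = (2*U)/(4 + U) = 2*U/(4 + U))
(438 + C(-1))**2 = (438 + 2*(-1)/(4 - 1))**2 = (438 + 2*(-1)/3)**2 = (438 + 2*(-1)*(1/3))**2 = (438 - 2/3)**2 = (1312/3)**2 = 1721344/9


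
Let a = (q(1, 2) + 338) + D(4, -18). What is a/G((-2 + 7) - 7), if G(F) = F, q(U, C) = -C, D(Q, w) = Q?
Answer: -170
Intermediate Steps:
a = 340 (a = (-1*2 + 338) + 4 = (-2 + 338) + 4 = 336 + 4 = 340)
a/G((-2 + 7) - 7) = 340/((-2 + 7) - 7) = 340/(5 - 7) = 340/(-2) = 340*(-½) = -170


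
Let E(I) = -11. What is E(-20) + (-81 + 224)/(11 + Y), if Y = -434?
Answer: -4796/423 ≈ -11.338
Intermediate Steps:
E(-20) + (-81 + 224)/(11 + Y) = -11 + (-81 + 224)/(11 - 434) = -11 + 143/(-423) = -11 - 1/423*143 = -11 - 143/423 = -4796/423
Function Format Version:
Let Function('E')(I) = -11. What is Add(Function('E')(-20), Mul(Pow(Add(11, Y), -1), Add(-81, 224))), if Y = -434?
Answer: Rational(-4796, 423) ≈ -11.338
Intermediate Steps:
Add(Function('E')(-20), Mul(Pow(Add(11, Y), -1), Add(-81, 224))) = Add(-11, Mul(Pow(Add(11, -434), -1), Add(-81, 224))) = Add(-11, Mul(Pow(-423, -1), 143)) = Add(-11, Mul(Rational(-1, 423), 143)) = Add(-11, Rational(-143, 423)) = Rational(-4796, 423)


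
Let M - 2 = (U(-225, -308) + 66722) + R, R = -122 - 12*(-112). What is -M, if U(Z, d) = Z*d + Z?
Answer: -137021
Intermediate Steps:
R = 1222 (R = -122 + 1344 = 1222)
U(Z, d) = Z + Z*d
M = 137021 (M = 2 + ((-225*(1 - 308) + 66722) + 1222) = 2 + ((-225*(-307) + 66722) + 1222) = 2 + ((69075 + 66722) + 1222) = 2 + (135797 + 1222) = 2 + 137019 = 137021)
-M = -1*137021 = -137021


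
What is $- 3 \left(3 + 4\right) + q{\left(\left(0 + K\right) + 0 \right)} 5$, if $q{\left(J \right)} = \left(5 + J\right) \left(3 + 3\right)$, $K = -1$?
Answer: $99$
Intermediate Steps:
$q{\left(J \right)} = 30 + 6 J$ ($q{\left(J \right)} = \left(5 + J\right) 6 = 30 + 6 J$)
$- 3 \left(3 + 4\right) + q{\left(\left(0 + K\right) + 0 \right)} 5 = - 3 \left(3 + 4\right) + \left(30 + 6 \left(\left(0 - 1\right) + 0\right)\right) 5 = \left(-3\right) 7 + \left(30 + 6 \left(-1 + 0\right)\right) 5 = -21 + \left(30 + 6 \left(-1\right)\right) 5 = -21 + \left(30 - 6\right) 5 = -21 + 24 \cdot 5 = -21 + 120 = 99$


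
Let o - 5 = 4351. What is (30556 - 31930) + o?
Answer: 2982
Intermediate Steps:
o = 4356 (o = 5 + 4351 = 4356)
(30556 - 31930) + o = (30556 - 31930) + 4356 = -1374 + 4356 = 2982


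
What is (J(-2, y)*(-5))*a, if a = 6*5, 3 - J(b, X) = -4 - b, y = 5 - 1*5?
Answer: -750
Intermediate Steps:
y = 0 (y = 5 - 5 = 0)
J(b, X) = 7 + b (J(b, X) = 3 - (-4 - b) = 3 + (4 + b) = 7 + b)
a = 30
(J(-2, y)*(-5))*a = ((7 - 2)*(-5))*30 = (5*(-5))*30 = -25*30 = -750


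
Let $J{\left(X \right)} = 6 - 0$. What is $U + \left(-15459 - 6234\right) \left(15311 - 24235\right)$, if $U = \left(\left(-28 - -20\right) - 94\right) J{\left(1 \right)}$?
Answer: $193587720$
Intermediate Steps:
$J{\left(X \right)} = 6$ ($J{\left(X \right)} = 6 + 0 = 6$)
$U = -612$ ($U = \left(\left(-28 - -20\right) - 94\right) 6 = \left(\left(-28 + 20\right) - 94\right) 6 = \left(-8 - 94\right) 6 = \left(-102\right) 6 = -612$)
$U + \left(-15459 - 6234\right) \left(15311 - 24235\right) = -612 + \left(-15459 - 6234\right) \left(15311 - 24235\right) = -612 - -193588332 = -612 + 193588332 = 193587720$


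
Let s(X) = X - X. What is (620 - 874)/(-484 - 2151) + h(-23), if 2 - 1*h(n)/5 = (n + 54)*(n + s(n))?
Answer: 9420379/2635 ≈ 3575.1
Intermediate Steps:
s(X) = 0
h(n) = 10 - 5*n*(54 + n) (h(n) = 10 - 5*(n + 54)*(n + 0) = 10 - 5*(54 + n)*n = 10 - 5*n*(54 + n))
(620 - 874)/(-484 - 2151) + h(-23) = (620 - 874)/(-484 - 2151) + (10 - 270*(-23) - 5*(-23)²) = -254/(-2635) + (10 + 6210 - 5*529) = -254*(-1/2635) + (10 + 6210 - 2645) = 254/2635 + 3575 = 9420379/2635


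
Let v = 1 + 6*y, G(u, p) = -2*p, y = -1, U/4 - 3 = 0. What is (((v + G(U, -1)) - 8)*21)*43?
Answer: -9933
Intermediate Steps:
U = 12 (U = 12 + 4*0 = 12 + 0 = 12)
v = -5 (v = 1 + 6*(-1) = 1 - 6 = -5)
(((v + G(U, -1)) - 8)*21)*43 = (((-5 - 2*(-1)) - 8)*21)*43 = (((-5 + 2) - 8)*21)*43 = ((-3 - 8)*21)*43 = -11*21*43 = -231*43 = -9933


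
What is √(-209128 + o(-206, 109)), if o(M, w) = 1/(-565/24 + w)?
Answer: 4*I*√54982375294/2051 ≈ 457.31*I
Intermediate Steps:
o(M, w) = 1/(-565/24 + w) (o(M, w) = 1/(-565*1/24 + w) = 1/(-565/24 + w))
√(-209128 + o(-206, 109)) = √(-209128 + 24/(-565 + 24*109)) = √(-209128 + 24/(-565 + 2616)) = √(-209128 + 24/2051) = √(-428921504/2051) = 4*I*√54982375294/2051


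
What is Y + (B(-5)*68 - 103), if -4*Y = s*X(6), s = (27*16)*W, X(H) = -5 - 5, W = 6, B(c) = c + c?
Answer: 5697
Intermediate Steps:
B(c) = 2*c
X(H) = -10
s = 2592 (s = (27*16)*6 = 432*6 = 2592)
Y = 6480 (Y = -648*(-10) = -¼*(-25920) = 6480)
Y + (B(-5)*68 - 103) = 6480 + ((2*(-5))*68 - 103) = 6480 + (-10*68 - 103) = 6480 + (-680 - 103) = 6480 - 783 = 5697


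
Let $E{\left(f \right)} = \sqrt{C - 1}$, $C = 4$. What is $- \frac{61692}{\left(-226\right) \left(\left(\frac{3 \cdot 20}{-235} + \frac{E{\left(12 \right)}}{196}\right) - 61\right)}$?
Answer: $- \frac{160343190079968}{35981056141277} - \frac{13355207544 \sqrt{3}}{35981056141277} \approx -4.457$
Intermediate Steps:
$E{\left(f \right)} = \sqrt{3}$ ($E{\left(f \right)} = \sqrt{4 - 1} = \sqrt{3}$)
$- \frac{61692}{\left(-226\right) \left(\left(\frac{3 \cdot 20}{-235} + \frac{E{\left(12 \right)}}{196}\right) - 61\right)} = - \frac{61692}{\left(-226\right) \left(\left(\frac{3 \cdot 20}{-235} + \frac{\sqrt{3}}{196}\right) - 61\right)} = - \frac{61692}{\left(-226\right) \left(\left(60 \left(- \frac{1}{235}\right) + \sqrt{3} \cdot \frac{1}{196}\right) - 61\right)} = - \frac{61692}{\left(-226\right) \left(\left(- \frac{12}{47} + \frac{\sqrt{3}}{196}\right) - 61\right)} = - \frac{61692}{\left(-226\right) \left(- \frac{2879}{47} + \frac{\sqrt{3}}{196}\right)} = - \frac{61692}{\frac{650654}{47} - \frac{113 \sqrt{3}}{98}}$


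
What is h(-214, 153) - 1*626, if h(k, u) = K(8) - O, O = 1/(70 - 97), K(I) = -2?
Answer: -16955/27 ≈ -627.96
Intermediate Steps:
O = -1/27 (O = 1/(-27) = -1/27 ≈ -0.037037)
h(k, u) = -53/27 (h(k, u) = -2 - 1*(-1/27) = -2 + 1/27 = -53/27)
h(-214, 153) - 1*626 = -53/27 - 1*626 = -53/27 - 626 = -16955/27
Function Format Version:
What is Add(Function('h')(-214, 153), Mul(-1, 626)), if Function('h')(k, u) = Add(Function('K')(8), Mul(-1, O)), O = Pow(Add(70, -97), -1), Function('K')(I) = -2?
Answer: Rational(-16955, 27) ≈ -627.96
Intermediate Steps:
O = Rational(-1, 27) (O = Pow(-27, -1) = Rational(-1, 27) ≈ -0.037037)
Function('h')(k, u) = Rational(-53, 27) (Function('h')(k, u) = Add(-2, Mul(-1, Rational(-1, 27))) = Add(-2, Rational(1, 27)) = Rational(-53, 27))
Add(Function('h')(-214, 153), Mul(-1, 626)) = Add(Rational(-53, 27), Mul(-1, 626)) = Add(Rational(-53, 27), -626) = Rational(-16955, 27)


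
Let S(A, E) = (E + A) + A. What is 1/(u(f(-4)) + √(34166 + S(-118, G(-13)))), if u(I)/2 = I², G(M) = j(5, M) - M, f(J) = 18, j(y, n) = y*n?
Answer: 324/193013 - √33878/386026 ≈ 0.0012018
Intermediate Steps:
j(y, n) = n*y
G(M) = 4*M (G(M) = M*5 - M = 5*M - M = 4*M)
S(A, E) = E + 2*A (S(A, E) = (A + E) + A = E + 2*A)
u(I) = 2*I²
1/(u(f(-4)) + √(34166 + S(-118, G(-13)))) = 1/(2*18² + √(34166 + (4*(-13) + 2*(-118)))) = 1/(2*324 + √(34166 + (-52 - 236))) = 1/(648 + √(34166 - 288)) = 1/(648 + √33878)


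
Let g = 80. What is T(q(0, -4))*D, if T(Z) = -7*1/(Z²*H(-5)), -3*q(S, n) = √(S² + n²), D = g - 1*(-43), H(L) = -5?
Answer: 7749/80 ≈ 96.863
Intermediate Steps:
D = 123 (D = 80 - 1*(-43) = 80 + 43 = 123)
q(S, n) = -√(S² + n²)/3
T(Z) = 7/(5*Z²) (T(Z) = -7*(-1/(5*Z²)) = -(-7)/(5*Z²) = 7/(5*Z²))
T(q(0, -4))*D = (7/(5*(-√(0² + (-4)²)/3)²))*123 = (7/(5*(-√(0 + 16)/3)²))*123 = (7/(5*(-√16/3)²))*123 = (7/(5*(-⅓*4)²))*123 = (7/(5*(-4/3)²))*123 = ((7/5)*(9/16))*123 = (63/80)*123 = 7749/80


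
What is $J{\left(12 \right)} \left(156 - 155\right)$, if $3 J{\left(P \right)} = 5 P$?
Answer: $20$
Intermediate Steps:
$J{\left(P \right)} = \frac{5 P}{3}$
$J{\left(12 \right)} \left(156 - 155\right) = \frac{5}{3} \cdot 12 \left(156 - 155\right) = 20 \cdot 1 = 20$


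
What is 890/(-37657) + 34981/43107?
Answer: 1278914287/1623280299 ≈ 0.78786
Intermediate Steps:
890/(-37657) + 34981/43107 = 890*(-1/37657) + 34981*(1/43107) = -890/37657 + 34981/43107 = 1278914287/1623280299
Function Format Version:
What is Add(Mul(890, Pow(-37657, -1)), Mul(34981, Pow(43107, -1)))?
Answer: Rational(1278914287, 1623280299) ≈ 0.78786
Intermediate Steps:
Add(Mul(890, Pow(-37657, -1)), Mul(34981, Pow(43107, -1))) = Add(Mul(890, Rational(-1, 37657)), Mul(34981, Rational(1, 43107))) = Add(Rational(-890, 37657), Rational(34981, 43107)) = Rational(1278914287, 1623280299)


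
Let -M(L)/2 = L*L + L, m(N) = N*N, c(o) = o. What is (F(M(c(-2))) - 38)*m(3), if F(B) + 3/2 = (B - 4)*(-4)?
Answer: -135/2 ≈ -67.500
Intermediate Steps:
m(N) = N²
M(L) = -2*L - 2*L² (M(L) = -2*(L*L + L) = -2*(L² + L) = -2*(L + L²) = -2*L - 2*L²)
F(B) = 29/2 - 4*B (F(B) = -3/2 + (B - 4)*(-4) = -3/2 + (-4 + B)*(-4) = -3/2 + (16 - 4*B) = 29/2 - 4*B)
(F(M(c(-2))) - 38)*m(3) = ((29/2 - (-8)*(-2)*(1 - 2)) - 38)*3² = ((29/2 - (-8)*(-2)*(-1)) - 38)*9 = ((29/2 - 4*(-4)) - 38)*9 = ((29/2 + 16) - 38)*9 = (61/2 - 38)*9 = -15/2*9 = -135/2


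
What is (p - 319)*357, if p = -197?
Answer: -184212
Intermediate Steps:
(p - 319)*357 = (-197 - 319)*357 = -516*357 = -184212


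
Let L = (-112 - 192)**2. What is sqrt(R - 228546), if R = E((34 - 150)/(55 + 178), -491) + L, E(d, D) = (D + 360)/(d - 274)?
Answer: I*sqrt(556854933063286)/63958 ≈ 368.96*I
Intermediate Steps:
L = 92416 (L = (-304)**2 = 92416)
E(d, D) = (360 + D)/(-274 + d)
R = 5910773051/63958 (R = (360 - 491)/(-274 + (34 - 150)/(55 + 178)) + 92416 = -131/(-274 - 116/233) + 92416 = -131/(-63958/233) + 92416 = -233/63958*(-131) + 92416 = 30523/63958 + 92416 = 5910773051/63958 ≈ 92417.)
sqrt(R - 228546) = sqrt(5910773051/63958 - 228546) = sqrt(-8706572017/63958) = I*sqrt(556854933063286)/63958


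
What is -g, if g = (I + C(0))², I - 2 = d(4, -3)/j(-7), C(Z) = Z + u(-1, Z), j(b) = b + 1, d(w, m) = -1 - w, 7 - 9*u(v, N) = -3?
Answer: -5041/324 ≈ -15.559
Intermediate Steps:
u(v, N) = 10/9 (u(v, N) = 7/9 - ⅑*(-3) = 7/9 + ⅓ = 10/9)
j(b) = 1 + b
C(Z) = 10/9 + Z (C(Z) = Z + 10/9 = 10/9 + Z)
I = 17/6 (I = 2 + (-1 - 1*4)/(1 - 7) = 2 + (-1 - 4)/(-6) = 2 - 5*(-⅙) = 2 + ⅚ = 17/6 ≈ 2.8333)
g = 5041/324 (g = (17/6 + (10/9 + 0))² = (17/6 + 10/9)² = (71/18)² = 5041/324 ≈ 15.559)
-g = -1*5041/324 = -5041/324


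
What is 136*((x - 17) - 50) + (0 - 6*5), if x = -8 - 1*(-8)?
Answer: -9142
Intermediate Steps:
x = 0 (x = -8 + 8 = 0)
136*((x - 17) - 50) + (0 - 6*5) = 136*((0 - 17) - 50) + (0 - 6*5) = 136*(-17 - 50) + (0 - 30) = 136*(-67) - 30 = -9112 - 30 = -9142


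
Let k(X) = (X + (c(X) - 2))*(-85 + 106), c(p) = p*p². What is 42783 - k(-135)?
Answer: 51713535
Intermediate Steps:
c(p) = p³
k(X) = -42 + 21*X + 21*X³ (k(X) = (X + (X³ - 2))*(-85 + 106) = (X + (-2 + X³))*21 = (-2 + X + X³)*21 = -42 + 21*X + 21*X³)
42783 - k(-135) = 42783 - (-42 + 21*(-135) + 21*(-135)³) = 42783 - (-42 - 2835 + 21*(-2460375)) = 42783 - (-42 - 2835 - 51667875) = 42783 - 1*(-51670752) = 42783 + 51670752 = 51713535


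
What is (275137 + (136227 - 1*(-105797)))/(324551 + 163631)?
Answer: 517161/488182 ≈ 1.0594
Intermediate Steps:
(275137 + (136227 - 1*(-105797)))/(324551 + 163631) = (275137 + (136227 + 105797))/488182 = (275137 + 242024)*(1/488182) = 517161*(1/488182) = 517161/488182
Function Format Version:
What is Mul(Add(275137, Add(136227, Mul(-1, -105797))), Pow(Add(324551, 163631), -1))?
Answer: Rational(517161, 488182) ≈ 1.0594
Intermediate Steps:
Mul(Add(275137, Add(136227, Mul(-1, -105797))), Pow(Add(324551, 163631), -1)) = Mul(Add(275137, Add(136227, 105797)), Pow(488182, -1)) = Mul(Add(275137, 242024), Rational(1, 488182)) = Mul(517161, Rational(1, 488182)) = Rational(517161, 488182)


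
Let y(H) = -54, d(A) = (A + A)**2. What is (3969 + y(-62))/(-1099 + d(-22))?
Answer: 145/31 ≈ 4.6774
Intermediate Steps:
d(A) = 4*A**2 (d(A) = (2*A)**2 = 4*A**2)
(3969 + y(-62))/(-1099 + d(-22)) = (3969 - 54)/(-1099 + 4*(-22)**2) = 3915/(-1099 + 4*484) = 3915/(-1099 + 1936) = 3915/837 = 3915*(1/837) = 145/31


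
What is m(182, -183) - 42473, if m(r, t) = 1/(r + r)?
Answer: -15460171/364 ≈ -42473.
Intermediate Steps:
m(r, t) = 1/(2*r)
m(182, -183) - 42473 = (½)/182 - 42473 = (½)*(1/182) - 42473 = 1/364 - 42473 = -15460171/364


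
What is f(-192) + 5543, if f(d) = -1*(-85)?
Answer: 5628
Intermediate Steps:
f(d) = 85
f(-192) + 5543 = 85 + 5543 = 5628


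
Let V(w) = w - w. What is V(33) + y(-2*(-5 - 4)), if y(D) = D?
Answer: 18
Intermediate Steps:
V(w) = 0
V(33) + y(-2*(-5 - 4)) = 0 - 2*(-5 - 4) = 0 - 2*(-9) = 0 + 18 = 18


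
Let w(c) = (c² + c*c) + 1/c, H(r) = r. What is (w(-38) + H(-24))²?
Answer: 11844186561/1444 ≈ 8.2023e+6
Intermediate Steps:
w(c) = 1/c + 2*c² (w(c) = (c² + c²) + 1/c = 2*c² + 1/c = 1/c + 2*c²)
(w(-38) + H(-24))² = ((1 + 2*(-38)³)/(-38) - 24)² = (-(1 + 2*(-54872))/38 - 24)² = (-(1 - 109744)/38 - 24)² = (-1/38*(-109743) - 24)² = (109743/38 - 24)² = (108831/38)² = 11844186561/1444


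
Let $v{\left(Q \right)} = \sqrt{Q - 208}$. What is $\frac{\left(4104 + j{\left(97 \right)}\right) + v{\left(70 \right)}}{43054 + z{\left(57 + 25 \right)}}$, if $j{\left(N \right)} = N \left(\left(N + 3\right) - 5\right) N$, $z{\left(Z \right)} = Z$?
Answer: $\frac{897959}{43136} + \frac{i \sqrt{138}}{43136} \approx 20.817 + 0.00027233 i$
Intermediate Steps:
$j{\left(N \right)} = N^{2} \left(-2 + N\right)$ ($j{\left(N \right)} = N \left(\left(3 + N\right) - 5\right) N = N \left(-2 + N\right) N = N^{2} \left(-2 + N\right)$)
$v{\left(Q \right)} = \sqrt{-208 + Q}$
$\frac{\left(4104 + j{\left(97 \right)}\right) + v{\left(70 \right)}}{43054 + z{\left(57 + 25 \right)}} = \frac{\left(4104 + 97^{2} \left(-2 + 97\right)\right) + \sqrt{-208 + 70}}{43054 + \left(57 + 25\right)} = \frac{\left(4104 + 9409 \cdot 95\right) + \sqrt{-138}}{43054 + 82} = \frac{\left(4104 + 893855\right) + i \sqrt{138}}{43136} = \left(897959 + i \sqrt{138}\right) \frac{1}{43136} = \frac{897959}{43136} + \frac{i \sqrt{138}}{43136}$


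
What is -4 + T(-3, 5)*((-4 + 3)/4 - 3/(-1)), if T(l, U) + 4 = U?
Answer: -5/4 ≈ -1.2500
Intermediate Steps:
T(l, U) = -4 + U
-4 + T(-3, 5)*((-4 + 3)/4 - 3/(-1)) = -4 + (-4 + 5)*((-4 + 3)/4 - 3/(-1)) = -4 + 1*(-1*1/4 - 3*(-1)) = -4 + 1*(-1/4 + 3) = -4 + 1*(11/4) = -4 + 11/4 = -5/4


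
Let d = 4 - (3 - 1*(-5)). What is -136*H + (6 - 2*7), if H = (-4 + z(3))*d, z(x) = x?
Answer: -552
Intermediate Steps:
d = -4 (d = 4 - (3 + 5) = 4 - 1*8 = 4 - 8 = -4)
H = 4 (H = (-4 + 3)*(-4) = -1*(-4) = 4)
-136*H + (6 - 2*7) = -136*4 + (6 - 2*7) = -544 + (6 - 14) = -544 - 8 = -552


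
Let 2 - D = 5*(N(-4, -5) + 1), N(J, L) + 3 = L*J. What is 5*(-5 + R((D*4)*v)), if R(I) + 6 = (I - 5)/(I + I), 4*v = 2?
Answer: -18455/352 ≈ -52.429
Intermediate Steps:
v = ½ (v = (¼)*2 = ½ ≈ 0.50000)
N(J, L) = -3 + J*L (N(J, L) = -3 + L*J = -3 + J*L)
D = -88 (D = 2 - 5*((-3 - 4*(-5)) + 1) = 2 - 5*((-3 + 20) + 1) = 2 - 5*(17 + 1) = 2 - 5*18 = 2 - 1*90 = 2 - 90 = -88)
R(I) = -6 + (-5 + I)/(2*I) (R(I) = -6 + (I - 5)/(I + I) = -6 + (-5 + I)/((2*I)) = -6 + (-5 + I)*(1/(2*I)) = -6 + (-5 + I)/(2*I))
5*(-5 + R((D*4)*v)) = 5*(-5 + (-5 - 11*(-88*4)/2)/(2*((-88*4*(½))))) = 5*(-5 + (-5 - (-3872)/2)/(2*((-352*½)))) = 5*(-5 + (½)*(-5 - 11*(-176))/(-176)) = 5*(-5 + (½)*(-1/176)*(-5 + 1936)) = 5*(-5 + (½)*(-1/176)*1931) = 5*(-5 - 1931/352) = 5*(-3691/352) = -18455/352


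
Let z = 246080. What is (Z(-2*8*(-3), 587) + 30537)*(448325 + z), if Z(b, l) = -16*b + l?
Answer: 21079358180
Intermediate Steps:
Z(b, l) = l - 16*b
(Z(-2*8*(-3), 587) + 30537)*(448325 + z) = ((587 - 16*(-2*8)*(-3)) + 30537)*(448325 + 246080) = ((587 - (-256)*(-3)) + 30537)*694405 = ((587 - 16*48) + 30537)*694405 = ((587 - 768) + 30537)*694405 = (-181 + 30537)*694405 = 30356*694405 = 21079358180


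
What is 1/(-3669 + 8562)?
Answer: 1/4893 ≈ 0.00020437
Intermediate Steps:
1/(-3669 + 8562) = 1/4893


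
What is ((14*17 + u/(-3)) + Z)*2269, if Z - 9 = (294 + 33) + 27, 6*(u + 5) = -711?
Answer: 8742457/6 ≈ 1.4571e+6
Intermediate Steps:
u = -247/2 (u = -5 + (⅙)*(-711) = -5 - 237/2 = -247/2 ≈ -123.50)
Z = 363 (Z = 9 + ((294 + 33) + 27) = 9 + (327 + 27) = 9 + 354 = 363)
((14*17 + u/(-3)) + Z)*2269 = ((14*17 - 247/2/(-3)) + 363)*2269 = ((238 - 247/2*(-⅓)) + 363)*2269 = ((238 + 247/6) + 363)*2269 = (1675/6 + 363)*2269 = (3853/6)*2269 = 8742457/6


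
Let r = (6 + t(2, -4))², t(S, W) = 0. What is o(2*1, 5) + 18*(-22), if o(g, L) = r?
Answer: -360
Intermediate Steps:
r = 36 (r = (6 + 0)² = 6² = 36)
o(g, L) = 36
o(2*1, 5) + 18*(-22) = 36 + 18*(-22) = 36 - 396 = -360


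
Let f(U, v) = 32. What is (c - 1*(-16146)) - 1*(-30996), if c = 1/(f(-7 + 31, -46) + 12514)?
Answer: 591443533/12546 ≈ 47142.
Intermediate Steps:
c = 1/12546 (c = 1/(32 + 12514) = 1/12546 ≈ 7.9707e-5)
(c - 1*(-16146)) - 1*(-30996) = (1/12546 - 1*(-16146)) - 1*(-30996) = (1/12546 + 16146) + 30996 = 202567717/12546 + 30996 = 591443533/12546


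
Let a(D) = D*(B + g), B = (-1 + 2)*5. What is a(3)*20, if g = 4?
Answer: 540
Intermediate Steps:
B = 5 (B = 1*5 = 5)
a(D) = 9*D (a(D) = D*(5 + 4) = D*9 = 9*D)
a(3)*20 = (9*3)*20 = 27*20 = 540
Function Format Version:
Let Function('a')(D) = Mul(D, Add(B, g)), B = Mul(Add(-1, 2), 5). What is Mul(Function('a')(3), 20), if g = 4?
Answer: 540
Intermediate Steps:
B = 5 (B = Mul(1, 5) = 5)
Function('a')(D) = Mul(9, D) (Function('a')(D) = Mul(D, Add(5, 4)) = Mul(D, 9) = Mul(9, D))
Mul(Function('a')(3), 20) = Mul(Mul(9, 3), 20) = Mul(27, 20) = 540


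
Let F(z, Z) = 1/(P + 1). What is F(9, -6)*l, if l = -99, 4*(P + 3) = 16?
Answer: -99/2 ≈ -49.500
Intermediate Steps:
P = 1 (P = -3 + (1/4)*16 = -3 + 4 = 1)
F(z, Z) = 1/2 (F(z, Z) = 1/(1 + 1) = 1/2)
F(9, -6)*l = (1/2)*(-99) = -99/2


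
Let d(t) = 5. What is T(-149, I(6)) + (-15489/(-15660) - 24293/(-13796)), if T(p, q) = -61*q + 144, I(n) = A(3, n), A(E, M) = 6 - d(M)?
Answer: 128651941/1500315 ≈ 85.750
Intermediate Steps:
A(E, M) = 1 (A(E, M) = 6 - 1*5 = 6 - 5 = 1)
I(n) = 1
T(p, q) = 144 - 61*q
T(-149, I(6)) + (-15489/(-15660) - 24293/(-13796)) = (144 - 61*1) + (-15489/(-15660) - 24293/(-13796)) = (144 - 61) + (-15489*(-1/15660) - 24293*(-1/13796)) = 83 + (1721/1740 + 24293/13796) = 83 + 4125796/1500315 = 128651941/1500315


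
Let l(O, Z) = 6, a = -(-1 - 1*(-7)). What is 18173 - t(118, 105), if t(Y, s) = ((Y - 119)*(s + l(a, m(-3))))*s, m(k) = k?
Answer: 29828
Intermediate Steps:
a = -6 (a = -(-1 + 7) = -1*6 = -6)
t(Y, s) = s*(-119 + Y)*(6 + s) (t(Y, s) = ((Y - 119)*(s + 6))*s = ((-119 + Y)*(6 + s))*s = s*(-119 + Y)*(6 + s))
18173 - t(118, 105) = 18173 - 105*(-714 - 119*105 + 6*118 + 118*105) = 18173 - 105*(-714 - 12495 + 708 + 12390) = 18173 - 105*(-111) = 18173 - 1*(-11655) = 18173 + 11655 = 29828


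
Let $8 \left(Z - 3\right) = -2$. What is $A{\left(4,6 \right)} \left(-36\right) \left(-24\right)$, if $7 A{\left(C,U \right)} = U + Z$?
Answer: $1080$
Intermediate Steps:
$Z = \frac{11}{4}$ ($Z = 3 + \frac{1}{8} \left(-2\right) = 3 - \frac{1}{4} = \frac{11}{4} \approx 2.75$)
$A{\left(C,U \right)} = \frac{11}{28} + \frac{U}{7}$ ($A{\left(C,U \right)} = \frac{U + \frac{11}{4}}{7} = \frac{\frac{11}{4} + U}{7} = \frac{11}{28} + \frac{U}{7}$)
$A{\left(4,6 \right)} \left(-36\right) \left(-24\right) = \left(\frac{11}{28} + \frac{1}{7} \cdot 6\right) \left(-36\right) \left(-24\right) = \left(\frac{11}{28} + \frac{6}{7}\right) \left(-36\right) \left(-24\right) = \frac{5}{4} \left(-36\right) \left(-24\right) = \left(-45\right) \left(-24\right) = 1080$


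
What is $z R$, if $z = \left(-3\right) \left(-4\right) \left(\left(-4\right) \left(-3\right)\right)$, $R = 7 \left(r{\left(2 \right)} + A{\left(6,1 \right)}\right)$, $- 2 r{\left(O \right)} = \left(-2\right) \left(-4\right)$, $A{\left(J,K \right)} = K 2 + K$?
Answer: $-1008$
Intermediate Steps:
$A{\left(J,K \right)} = 3 K$ ($A{\left(J,K \right)} = 2 K + K = 3 K$)
$r{\left(O \right)} = -4$ ($r{\left(O \right)} = - \frac{\left(-2\right) \left(-4\right)}{2} = \left(- \frac{1}{2}\right) 8 = -4$)
$R = -7$ ($R = 7 \left(-4 + 3 \cdot 1\right) = 7 \left(-4 + 3\right) = 7 \left(-1\right) = -7$)
$z = 144$ ($z = 12 \cdot 12 = 144$)
$z R = 144 \left(-7\right) = -1008$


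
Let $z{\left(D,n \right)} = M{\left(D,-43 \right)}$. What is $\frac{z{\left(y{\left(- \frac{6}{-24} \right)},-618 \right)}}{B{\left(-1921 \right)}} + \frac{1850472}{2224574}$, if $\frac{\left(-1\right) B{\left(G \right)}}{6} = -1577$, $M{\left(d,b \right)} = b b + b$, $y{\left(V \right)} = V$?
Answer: $\frac{1793895559}{1754076599} \approx 1.0227$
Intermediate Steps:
$M{\left(d,b \right)} = b + b^{2}$ ($M{\left(d,b \right)} = b^{2} + b = b + b^{2}$)
$B{\left(G \right)} = 9462$ ($B{\left(G \right)} = \left(-6\right) \left(-1577\right) = 9462$)
$z{\left(D,n \right)} = 1806$ ($z{\left(D,n \right)} = - 43 \left(1 - 43\right) = \left(-43\right) \left(-42\right) = 1806$)
$\frac{z{\left(y{\left(- \frac{6}{-24} \right)},-618 \right)}}{B{\left(-1921 \right)}} + \frac{1850472}{2224574} = \frac{1806}{9462} + \frac{1850472}{2224574} = 1806 \cdot \frac{1}{9462} + 1850472 \cdot \frac{1}{2224574} = \frac{301}{1577} + \frac{925236}{1112287} = \frac{1793895559}{1754076599}$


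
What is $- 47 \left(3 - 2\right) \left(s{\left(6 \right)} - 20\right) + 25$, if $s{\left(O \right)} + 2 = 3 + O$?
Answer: $636$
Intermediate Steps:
$s{\left(O \right)} = 1 + O$ ($s{\left(O \right)} = -2 + \left(3 + O\right) = 1 + O$)
$- 47 \left(3 - 2\right) \left(s{\left(6 \right)} - 20\right) + 25 = - 47 \left(3 - 2\right) \left(\left(1 + 6\right) - 20\right) + 25 = - 47 \cdot 1 \left(7 - 20\right) + 25 = - 47 \cdot 1 \left(-13\right) + 25 = \left(-47\right) \left(-13\right) + 25 = 611 + 25 = 636$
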